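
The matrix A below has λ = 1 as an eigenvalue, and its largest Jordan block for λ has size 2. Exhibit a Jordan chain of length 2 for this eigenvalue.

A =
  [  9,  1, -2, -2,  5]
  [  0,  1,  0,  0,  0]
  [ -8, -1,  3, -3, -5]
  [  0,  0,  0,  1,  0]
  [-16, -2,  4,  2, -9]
A Jordan chain for λ = 1 of length 2:
v_1 = (8, 0, -8, 0, -16)ᵀ
v_2 = (1, 0, 0, 0, 0)ᵀ

Let N = A − (1)·I. We want v_2 with N^2 v_2 = 0 but N^1 v_2 ≠ 0; then v_{j-1} := N · v_j for j = 2, …, 2.

Pick v_2 = (1, 0, 0, 0, 0)ᵀ.
Then v_1 = N · v_2 = (8, 0, -8, 0, -16)ᵀ.

Sanity check: (A − (1)·I) v_1 = (0, 0, 0, 0, 0)ᵀ = 0. ✓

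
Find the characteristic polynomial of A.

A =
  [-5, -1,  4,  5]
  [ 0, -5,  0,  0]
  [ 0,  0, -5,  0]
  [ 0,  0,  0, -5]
x^4 + 20*x^3 + 150*x^2 + 500*x + 625

Expanding det(x·I − A) (e.g. by cofactor expansion or by noting that A is similar to its Jordan form J, which has the same characteristic polynomial as A) gives
  χ_A(x) = x^4 + 20*x^3 + 150*x^2 + 500*x + 625
which factors as (x + 5)^4. The eigenvalues (with algebraic multiplicities) are λ = -5 with multiplicity 4.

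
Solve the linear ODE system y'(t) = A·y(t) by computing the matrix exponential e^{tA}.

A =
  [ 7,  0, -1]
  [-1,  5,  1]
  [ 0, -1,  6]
e^{tA} =
  [t^2*exp(6*t)/2 + t*exp(6*t) + exp(6*t), t^2*exp(6*t)/2, -t^2*exp(6*t)/2 - t*exp(6*t)]
  [-t*exp(6*t), -t*exp(6*t) + exp(6*t), t*exp(6*t)]
  [t^2*exp(6*t)/2, t^2*exp(6*t)/2 - t*exp(6*t), -t^2*exp(6*t)/2 + exp(6*t)]

Strategy: write A = P · J · P⁻¹ where J is a Jordan canonical form, so e^{tA} = P · e^{tJ} · P⁻¹, and e^{tJ} can be computed block-by-block.

A has Jordan form
J =
  [6, 1, 0]
  [0, 6, 1]
  [0, 0, 6]
(up to reordering of blocks).

Per-block formulas:
  For a 3×3 Jordan block J_3(6): exp(t · J_3(6)) = e^(6t)·(I + t·N + (t^2/2)·N^2), where N is the 3×3 nilpotent shift.

After assembling e^{tJ} and conjugating by P, we get:

e^{tA} =
  [t^2*exp(6*t)/2 + t*exp(6*t) + exp(6*t), t^2*exp(6*t)/2, -t^2*exp(6*t)/2 - t*exp(6*t)]
  [-t*exp(6*t), -t*exp(6*t) + exp(6*t), t*exp(6*t)]
  [t^2*exp(6*t)/2, t^2*exp(6*t)/2 - t*exp(6*t), -t^2*exp(6*t)/2 + exp(6*t)]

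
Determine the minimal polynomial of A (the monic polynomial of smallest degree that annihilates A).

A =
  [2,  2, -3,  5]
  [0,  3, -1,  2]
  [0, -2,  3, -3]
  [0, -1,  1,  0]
x^3 - 6*x^2 + 12*x - 8

The characteristic polynomial is χ_A(x) = (x - 2)^4, so the eigenvalues are known. The minimal polynomial is
  m_A(x) = Π_λ (x − λ)^{k_λ}
where k_λ is the size of the *largest* Jordan block for λ (equivalently, the smallest k with (A − λI)^k v = 0 for every generalised eigenvector v of λ).

  λ = 2: largest Jordan block has size 3, contributing (x − 2)^3

So m_A(x) = (x - 2)^3 = x^3 - 6*x^2 + 12*x - 8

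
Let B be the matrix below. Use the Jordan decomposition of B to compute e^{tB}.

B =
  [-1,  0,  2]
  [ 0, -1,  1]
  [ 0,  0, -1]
e^{tB} =
  [exp(-t), 0, 2*t*exp(-t)]
  [0, exp(-t), t*exp(-t)]
  [0, 0, exp(-t)]

Strategy: write B = P · J · P⁻¹ where J is a Jordan canonical form, so e^{tB} = P · e^{tJ} · P⁻¹, and e^{tJ} can be computed block-by-block.

B has Jordan form
J =
  [-1,  1,  0]
  [ 0, -1,  0]
  [ 0,  0, -1]
(up to reordering of blocks).

Per-block formulas:
  For a 2×2 Jordan block J_2(-1): exp(t · J_2(-1)) = e^(-1t)·(I + t·N), where N is the 2×2 nilpotent shift.
  For a 1×1 block at λ = -1: exp(t · [-1]) = [e^(-1t)].

After assembling e^{tJ} and conjugating by P, we get:

e^{tB} =
  [exp(-t), 0, 2*t*exp(-t)]
  [0, exp(-t), t*exp(-t)]
  [0, 0, exp(-t)]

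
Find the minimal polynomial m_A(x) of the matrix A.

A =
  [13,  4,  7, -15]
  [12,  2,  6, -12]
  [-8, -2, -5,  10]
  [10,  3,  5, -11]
x^4 + x^3 - 3*x^2 - 5*x - 2

The characteristic polynomial is χ_A(x) = (x - 2)*(x + 1)^3, so the eigenvalues are known. The minimal polynomial is
  m_A(x) = Π_λ (x − λ)^{k_λ}
where k_λ is the size of the *largest* Jordan block for λ (equivalently, the smallest k with (A − λI)^k v = 0 for every generalised eigenvector v of λ).

  λ = -1: largest Jordan block has size 3, contributing (x + 1)^3
  λ = 2: largest Jordan block has size 1, contributing (x − 2)

So m_A(x) = (x - 2)*(x + 1)^3 = x^4 + x^3 - 3*x^2 - 5*x - 2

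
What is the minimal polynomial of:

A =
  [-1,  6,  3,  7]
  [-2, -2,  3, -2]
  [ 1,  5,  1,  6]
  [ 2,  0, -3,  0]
x^4 + 2*x^3 - 3*x^2 - 4*x + 4

The characteristic polynomial is χ_A(x) = (x - 1)^2*(x + 2)^2, so the eigenvalues are known. The minimal polynomial is
  m_A(x) = Π_λ (x − λ)^{k_λ}
where k_λ is the size of the *largest* Jordan block for λ (equivalently, the smallest k with (A − λI)^k v = 0 for every generalised eigenvector v of λ).

  λ = -2: largest Jordan block has size 2, contributing (x + 2)^2
  λ = 1: largest Jordan block has size 2, contributing (x − 1)^2

So m_A(x) = (x - 1)^2*(x + 2)^2 = x^4 + 2*x^3 - 3*x^2 - 4*x + 4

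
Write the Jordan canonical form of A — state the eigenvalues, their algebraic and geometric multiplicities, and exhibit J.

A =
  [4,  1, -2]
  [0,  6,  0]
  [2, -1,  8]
J_2(6) ⊕ J_1(6)

The characteristic polynomial is
  det(x·I − A) = x^3 - 18*x^2 + 108*x - 216 = (x - 6)^3

Eigenvalues and multiplicities (the geometric multiplicity of λ is n − rank(A − λI), which equals the number of Jordan blocks for λ):
  λ = 6: algebraic multiplicity = 3, geometric multiplicity = 2

Determining the block sizes for each eigenvalue:
  λ = 6: 2 blocks summing to 3 forces exactly one block of size 2 and the rest size 1 → block sizes [2, 1]

Assembling the blocks gives a Jordan form
J =
  [6, 1, 0]
  [0, 6, 0]
  [0, 0, 6]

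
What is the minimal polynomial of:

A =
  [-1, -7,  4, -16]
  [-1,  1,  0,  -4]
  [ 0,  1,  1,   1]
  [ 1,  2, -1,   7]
x^2 - 4*x + 4

The characteristic polynomial is χ_A(x) = (x - 2)^4, so the eigenvalues are known. The minimal polynomial is
  m_A(x) = Π_λ (x − λ)^{k_λ}
where k_λ is the size of the *largest* Jordan block for λ (equivalently, the smallest k with (A − λI)^k v = 0 for every generalised eigenvector v of λ).

  λ = 2: largest Jordan block has size 2, contributing (x − 2)^2

So m_A(x) = (x - 2)^2 = x^2 - 4*x + 4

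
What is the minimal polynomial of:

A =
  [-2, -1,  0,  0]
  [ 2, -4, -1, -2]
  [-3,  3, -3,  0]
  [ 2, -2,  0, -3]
x^3 + 9*x^2 + 27*x + 27

The characteristic polynomial is χ_A(x) = (x + 3)^4, so the eigenvalues are known. The minimal polynomial is
  m_A(x) = Π_λ (x − λ)^{k_λ}
where k_λ is the size of the *largest* Jordan block for λ (equivalently, the smallest k with (A − λI)^k v = 0 for every generalised eigenvector v of λ).

  λ = -3: largest Jordan block has size 3, contributing (x + 3)^3

So m_A(x) = (x + 3)^3 = x^3 + 9*x^2 + 27*x + 27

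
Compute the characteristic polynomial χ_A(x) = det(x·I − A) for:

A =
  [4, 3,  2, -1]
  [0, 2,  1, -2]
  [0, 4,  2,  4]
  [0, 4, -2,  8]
x^4 - 16*x^3 + 96*x^2 - 256*x + 256

Expanding det(x·I − A) (e.g. by cofactor expansion or by noting that A is similar to its Jordan form J, which has the same characteristic polynomial as A) gives
  χ_A(x) = x^4 - 16*x^3 + 96*x^2 - 256*x + 256
which factors as (x - 4)^4. The eigenvalues (with algebraic multiplicities) are λ = 4 with multiplicity 4.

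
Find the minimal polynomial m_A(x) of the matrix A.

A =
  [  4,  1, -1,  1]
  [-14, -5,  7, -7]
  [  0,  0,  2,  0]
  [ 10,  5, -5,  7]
x^2 - 4*x + 4

The characteristic polynomial is χ_A(x) = (x - 2)^4, so the eigenvalues are known. The minimal polynomial is
  m_A(x) = Π_λ (x − λ)^{k_λ}
where k_λ is the size of the *largest* Jordan block for λ (equivalently, the smallest k with (A − λI)^k v = 0 for every generalised eigenvector v of λ).

  λ = 2: largest Jordan block has size 2, contributing (x − 2)^2

So m_A(x) = (x - 2)^2 = x^2 - 4*x + 4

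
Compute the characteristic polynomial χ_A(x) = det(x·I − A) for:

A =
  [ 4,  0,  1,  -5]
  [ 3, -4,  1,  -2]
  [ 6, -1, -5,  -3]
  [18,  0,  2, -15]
x^4 + 20*x^3 + 150*x^2 + 500*x + 625

Expanding det(x·I − A) (e.g. by cofactor expansion or by noting that A is similar to its Jordan form J, which has the same characteristic polynomial as A) gives
  χ_A(x) = x^4 + 20*x^3 + 150*x^2 + 500*x + 625
which factors as (x + 5)^4. The eigenvalues (with algebraic multiplicities) are λ = -5 with multiplicity 4.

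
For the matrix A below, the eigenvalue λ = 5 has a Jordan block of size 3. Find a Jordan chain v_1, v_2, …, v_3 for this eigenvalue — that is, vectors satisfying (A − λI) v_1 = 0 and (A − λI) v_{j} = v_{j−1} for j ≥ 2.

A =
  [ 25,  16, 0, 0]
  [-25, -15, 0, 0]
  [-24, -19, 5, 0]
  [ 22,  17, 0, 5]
A Jordan chain for λ = 5 of length 3:
v_1 = (0, 0, -5, 15)ᵀ
v_2 = (20, -25, -24, 22)ᵀ
v_3 = (1, 0, 0, 0)ᵀ

Let N = A − (5)·I. We want v_3 with N^3 v_3 = 0 but N^2 v_3 ≠ 0; then v_{j-1} := N · v_j for j = 3, …, 2.

Pick v_3 = (1, 0, 0, 0)ᵀ.
Then v_2 = N · v_3 = (20, -25, -24, 22)ᵀ.
Then v_1 = N · v_2 = (0, 0, -5, 15)ᵀ.

Sanity check: (A − (5)·I) v_1 = (0, 0, 0, 0)ᵀ = 0. ✓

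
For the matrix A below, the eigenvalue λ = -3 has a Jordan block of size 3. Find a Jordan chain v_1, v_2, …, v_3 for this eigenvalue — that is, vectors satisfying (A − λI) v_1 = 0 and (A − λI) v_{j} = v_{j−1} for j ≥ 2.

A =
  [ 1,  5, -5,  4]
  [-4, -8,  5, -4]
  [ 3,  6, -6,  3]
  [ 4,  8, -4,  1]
A Jordan chain for λ = -3 of length 3:
v_1 = (-3, 3, -9, -12)ᵀ
v_2 = (4, -4, 3, 4)ᵀ
v_3 = (1, 0, 0, 0)ᵀ

Let N = A − (-3)·I. We want v_3 with N^3 v_3 = 0 but N^2 v_3 ≠ 0; then v_{j-1} := N · v_j for j = 3, …, 2.

Pick v_3 = (1, 0, 0, 0)ᵀ.
Then v_2 = N · v_3 = (4, -4, 3, 4)ᵀ.
Then v_1 = N · v_2 = (-3, 3, -9, -12)ᵀ.

Sanity check: (A − (-3)·I) v_1 = (0, 0, 0, 0)ᵀ = 0. ✓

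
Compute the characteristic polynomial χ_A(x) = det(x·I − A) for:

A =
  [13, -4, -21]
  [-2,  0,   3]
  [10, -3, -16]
x^3 + 3*x^2 + 3*x + 1

Expanding det(x·I − A) (e.g. by cofactor expansion or by noting that A is similar to its Jordan form J, which has the same characteristic polynomial as A) gives
  χ_A(x) = x^3 + 3*x^2 + 3*x + 1
which factors as (x + 1)^3. The eigenvalues (with algebraic multiplicities) are λ = -1 with multiplicity 3.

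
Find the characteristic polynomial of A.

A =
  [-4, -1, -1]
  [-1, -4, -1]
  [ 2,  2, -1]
x^3 + 9*x^2 + 27*x + 27

Expanding det(x·I − A) (e.g. by cofactor expansion or by noting that A is similar to its Jordan form J, which has the same characteristic polynomial as A) gives
  χ_A(x) = x^3 + 9*x^2 + 27*x + 27
which factors as (x + 3)^3. The eigenvalues (with algebraic multiplicities) are λ = -3 with multiplicity 3.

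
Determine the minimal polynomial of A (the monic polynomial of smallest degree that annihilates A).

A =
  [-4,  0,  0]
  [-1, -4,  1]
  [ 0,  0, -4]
x^2 + 8*x + 16

The characteristic polynomial is χ_A(x) = (x + 4)^3, so the eigenvalues are known. The minimal polynomial is
  m_A(x) = Π_λ (x − λ)^{k_λ}
where k_λ is the size of the *largest* Jordan block for λ (equivalently, the smallest k with (A − λI)^k v = 0 for every generalised eigenvector v of λ).

  λ = -4: largest Jordan block has size 2, contributing (x + 4)^2

So m_A(x) = (x + 4)^2 = x^2 + 8*x + 16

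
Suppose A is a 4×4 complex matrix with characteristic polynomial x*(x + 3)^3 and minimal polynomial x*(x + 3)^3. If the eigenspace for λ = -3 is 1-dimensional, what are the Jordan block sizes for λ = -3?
Block sizes for λ = -3: [3]

Step 1 — from the characteristic polynomial, algebraic multiplicity of λ = -3 is 3. From dim ker(A − (-3)·I) = 1, there are exactly 1 Jordan blocks for λ = -3.
Step 2 — from the minimal polynomial, the factor (x + 3)^3 tells us the largest block for λ = -3 has size 3.
Step 3 — with total size 3, 1 blocks, and largest block 3, the block sizes (in nonincreasing order) are [3].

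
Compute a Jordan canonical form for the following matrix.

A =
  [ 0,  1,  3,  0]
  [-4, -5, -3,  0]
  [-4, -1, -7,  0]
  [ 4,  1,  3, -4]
J_2(-4) ⊕ J_1(-4) ⊕ J_1(-4)

The characteristic polynomial is
  det(x·I − A) = x^4 + 16*x^3 + 96*x^2 + 256*x + 256 = (x + 4)^4

Eigenvalues and multiplicities (the geometric multiplicity of λ is n − rank(A − λI), which equals the number of Jordan blocks for λ):
  λ = -4: algebraic multiplicity = 4, geometric multiplicity = 3

Determining the block sizes for each eigenvalue:
  λ = -4: 3 blocks summing to 4 forces exactly one block of size 2 and the rest size 1 → block sizes [2, 1, 1]

Assembling the blocks gives a Jordan form
J =
  [-4,  1,  0,  0]
  [ 0, -4,  0,  0]
  [ 0,  0, -4,  0]
  [ 0,  0,  0, -4]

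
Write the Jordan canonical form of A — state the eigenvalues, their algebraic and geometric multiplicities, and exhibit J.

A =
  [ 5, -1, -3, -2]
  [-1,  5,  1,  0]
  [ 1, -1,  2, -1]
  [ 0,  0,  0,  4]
J_3(4) ⊕ J_1(4)

The characteristic polynomial is
  det(x·I − A) = x^4 - 16*x^3 + 96*x^2 - 256*x + 256 = (x - 4)^4

Eigenvalues and multiplicities (the geometric multiplicity of λ is n − rank(A − λI), which equals the number of Jordan blocks for λ):
  λ = 4: algebraic multiplicity = 4, geometric multiplicity = 2

Determining the block sizes for each eigenvalue:
  λ = 4: with am = 4 and gm = 2, the partition is not yet determined (e.g. several partitions of 4 into 2 parts exist). Let N = A − (4)·I. Computing rank(N^1) = 2, rank(N^2) = 1, rank(N^3) = 0; the number of blocks of size ≥ j is rank(N^{j−1}) − rank(N^j), giving [2, 1, 1]. So we have 1 block(s) of size 3, 1 block(s) of size 1 → block sizes [3, 1]

Assembling the blocks gives a Jordan form
J =
  [4, 1, 0, 0]
  [0, 4, 1, 0]
  [0, 0, 4, 0]
  [0, 0, 0, 4]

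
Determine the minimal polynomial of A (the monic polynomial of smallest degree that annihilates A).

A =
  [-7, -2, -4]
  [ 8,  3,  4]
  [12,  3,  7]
x^2 - 2*x + 1

The characteristic polynomial is χ_A(x) = (x - 1)^3, so the eigenvalues are known. The minimal polynomial is
  m_A(x) = Π_λ (x − λ)^{k_λ}
where k_λ is the size of the *largest* Jordan block for λ (equivalently, the smallest k with (A − λI)^k v = 0 for every generalised eigenvector v of λ).

  λ = 1: largest Jordan block has size 2, contributing (x − 1)^2

So m_A(x) = (x - 1)^2 = x^2 - 2*x + 1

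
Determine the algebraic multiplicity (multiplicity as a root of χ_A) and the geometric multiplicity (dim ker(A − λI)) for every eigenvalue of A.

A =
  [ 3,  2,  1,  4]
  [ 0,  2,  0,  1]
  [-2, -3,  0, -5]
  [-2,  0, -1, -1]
λ = 1: alg = 4, geom = 2

Step 1 — factor the characteristic polynomial to read off the algebraic multiplicities:
  χ_A(x) = (x - 1)^4

Step 2 — compute geometric multiplicities via the rank-nullity identity g(λ) = n − rank(A − λI):
  rank(A − (1)·I) = 2, so dim ker(A − (1)·I) = n − 2 = 2

Summary:
  λ = 1: algebraic multiplicity = 4, geometric multiplicity = 2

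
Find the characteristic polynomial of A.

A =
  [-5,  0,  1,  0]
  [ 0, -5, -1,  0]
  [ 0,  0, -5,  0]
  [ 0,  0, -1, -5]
x^4 + 20*x^3 + 150*x^2 + 500*x + 625

Expanding det(x·I − A) (e.g. by cofactor expansion or by noting that A is similar to its Jordan form J, which has the same characteristic polynomial as A) gives
  χ_A(x) = x^4 + 20*x^3 + 150*x^2 + 500*x + 625
which factors as (x + 5)^4. The eigenvalues (with algebraic multiplicities) are λ = -5 with multiplicity 4.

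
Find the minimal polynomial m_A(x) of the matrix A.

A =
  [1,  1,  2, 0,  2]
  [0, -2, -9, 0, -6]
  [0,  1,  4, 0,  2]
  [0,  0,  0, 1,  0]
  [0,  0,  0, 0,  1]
x^3 - 3*x^2 + 3*x - 1

The characteristic polynomial is χ_A(x) = (x - 1)^5, so the eigenvalues are known. The minimal polynomial is
  m_A(x) = Π_λ (x − λ)^{k_λ}
where k_λ is the size of the *largest* Jordan block for λ (equivalently, the smallest k with (A − λI)^k v = 0 for every generalised eigenvector v of λ).

  λ = 1: largest Jordan block has size 3, contributing (x − 1)^3

So m_A(x) = (x - 1)^3 = x^3 - 3*x^2 + 3*x - 1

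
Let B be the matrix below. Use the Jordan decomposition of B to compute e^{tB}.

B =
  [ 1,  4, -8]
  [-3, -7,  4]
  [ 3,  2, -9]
e^{tB} =
  [6*t*exp(-5*t) + exp(-5*t), 4*t*exp(-5*t), -8*t*exp(-5*t)]
  [-3*t*exp(-5*t), -2*t*exp(-5*t) + exp(-5*t), 4*t*exp(-5*t)]
  [3*t*exp(-5*t), 2*t*exp(-5*t), -4*t*exp(-5*t) + exp(-5*t)]

Strategy: write B = P · J · P⁻¹ where J is a Jordan canonical form, so e^{tB} = P · e^{tJ} · P⁻¹, and e^{tJ} can be computed block-by-block.

B has Jordan form
J =
  [-5,  1,  0]
  [ 0, -5,  0]
  [ 0,  0, -5]
(up to reordering of blocks).

Per-block formulas:
  For a 2×2 Jordan block J_2(-5): exp(t · J_2(-5)) = e^(-5t)·(I + t·N), where N is the 2×2 nilpotent shift.
  For a 1×1 block at λ = -5: exp(t · [-5]) = [e^(-5t)].

After assembling e^{tJ} and conjugating by P, we get:

e^{tB} =
  [6*t*exp(-5*t) + exp(-5*t), 4*t*exp(-5*t), -8*t*exp(-5*t)]
  [-3*t*exp(-5*t), -2*t*exp(-5*t) + exp(-5*t), 4*t*exp(-5*t)]
  [3*t*exp(-5*t), 2*t*exp(-5*t), -4*t*exp(-5*t) + exp(-5*t)]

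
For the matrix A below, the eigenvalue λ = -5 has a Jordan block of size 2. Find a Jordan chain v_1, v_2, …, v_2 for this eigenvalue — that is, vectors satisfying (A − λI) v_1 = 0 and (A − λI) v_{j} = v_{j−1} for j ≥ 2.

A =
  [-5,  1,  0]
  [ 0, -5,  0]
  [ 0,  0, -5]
A Jordan chain for λ = -5 of length 2:
v_1 = (1, 0, 0)ᵀ
v_2 = (0, 1, 0)ᵀ

Let N = A − (-5)·I. We want v_2 with N^2 v_2 = 0 but N^1 v_2 ≠ 0; then v_{j-1} := N · v_j for j = 2, …, 2.

Pick v_2 = (0, 1, 0)ᵀ.
Then v_1 = N · v_2 = (1, 0, 0)ᵀ.

Sanity check: (A − (-5)·I) v_1 = (0, 0, 0)ᵀ = 0. ✓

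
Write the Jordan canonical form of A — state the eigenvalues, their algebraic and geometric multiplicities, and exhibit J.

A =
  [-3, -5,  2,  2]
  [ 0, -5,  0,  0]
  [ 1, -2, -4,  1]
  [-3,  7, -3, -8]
J_2(-5) ⊕ J_2(-5)

The characteristic polynomial is
  det(x·I − A) = x^4 + 20*x^3 + 150*x^2 + 500*x + 625 = (x + 5)^4

Eigenvalues and multiplicities (the geometric multiplicity of λ is n − rank(A − λI), which equals the number of Jordan blocks for λ):
  λ = -5: algebraic multiplicity = 4, geometric multiplicity = 2

Determining the block sizes for each eigenvalue:
  λ = -5: with am = 4 and gm = 2, the partition is not yet determined (e.g. several partitions of 4 into 2 parts exist). Let N = A − (-5)·I. Computing rank(N^1) = 2, rank(N^2) = 0; the number of blocks of size ≥ j is rank(N^{j−1}) − rank(N^j), giving [2, 2]. So we have 2 block(s) of size 2 → block sizes [2, 2]

Assembling the blocks gives a Jordan form
J =
  [-5,  1,  0,  0]
  [ 0, -5,  0,  0]
  [ 0,  0, -5,  1]
  [ 0,  0,  0, -5]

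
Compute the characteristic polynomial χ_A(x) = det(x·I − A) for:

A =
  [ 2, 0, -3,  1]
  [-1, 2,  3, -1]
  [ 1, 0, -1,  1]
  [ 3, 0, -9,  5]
x^4 - 8*x^3 + 24*x^2 - 32*x + 16

Expanding det(x·I − A) (e.g. by cofactor expansion or by noting that A is similar to its Jordan form J, which has the same characteristic polynomial as A) gives
  χ_A(x) = x^4 - 8*x^3 + 24*x^2 - 32*x + 16
which factors as (x - 2)^4. The eigenvalues (with algebraic multiplicities) are λ = 2 with multiplicity 4.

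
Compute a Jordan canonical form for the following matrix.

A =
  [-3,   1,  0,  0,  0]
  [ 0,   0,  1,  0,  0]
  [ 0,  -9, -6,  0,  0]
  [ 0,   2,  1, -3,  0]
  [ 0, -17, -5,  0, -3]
J_3(-3) ⊕ J_1(-3) ⊕ J_1(-3)

The characteristic polynomial is
  det(x·I − A) = x^5 + 15*x^4 + 90*x^3 + 270*x^2 + 405*x + 243 = (x + 3)^5

Eigenvalues and multiplicities (the geometric multiplicity of λ is n − rank(A − λI), which equals the number of Jordan blocks for λ):
  λ = -3: algebraic multiplicity = 5, geometric multiplicity = 3

Determining the block sizes for each eigenvalue:
  λ = -3: with am = 5 and gm = 3, the partition is not yet determined (e.g. several partitions of 5 into 3 parts exist). Let N = A − (-3)·I. Computing rank(N^1) = 2, rank(N^2) = 1, rank(N^3) = 0; the number of blocks of size ≥ j is rank(N^{j−1}) − rank(N^j), giving [3, 1, 1]. So we have 1 block(s) of size 3, 2 block(s) of size 1 → block sizes [3, 1, 1]

Assembling the blocks gives a Jordan form
J =
  [-3,  1,  0,  0,  0]
  [ 0, -3,  1,  0,  0]
  [ 0,  0, -3,  0,  0]
  [ 0,  0,  0, -3,  0]
  [ 0,  0,  0,  0, -3]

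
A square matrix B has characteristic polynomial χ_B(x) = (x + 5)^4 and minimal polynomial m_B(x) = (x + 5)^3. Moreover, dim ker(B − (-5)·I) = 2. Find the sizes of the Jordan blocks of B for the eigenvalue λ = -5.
Block sizes for λ = -5: [3, 1]

Step 1 — from the characteristic polynomial, algebraic multiplicity of λ = -5 is 4. From dim ker(B − (-5)·I) = 2, there are exactly 2 Jordan blocks for λ = -5.
Step 2 — from the minimal polynomial, the factor (x + 5)^3 tells us the largest block for λ = -5 has size 3.
Step 3 — with total size 4, 2 blocks, and largest block 3, the block sizes (in nonincreasing order) are [3, 1].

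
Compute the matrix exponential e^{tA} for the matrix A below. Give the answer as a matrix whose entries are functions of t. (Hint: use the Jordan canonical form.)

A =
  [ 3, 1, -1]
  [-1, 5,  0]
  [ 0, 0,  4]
e^{tA} =
  [-t*exp(4*t) + exp(4*t), t*exp(4*t), t^2*exp(4*t)/2 - t*exp(4*t)]
  [-t*exp(4*t), t*exp(4*t) + exp(4*t), t^2*exp(4*t)/2]
  [0, 0, exp(4*t)]

Strategy: write A = P · J · P⁻¹ where J is a Jordan canonical form, so e^{tA} = P · e^{tJ} · P⁻¹, and e^{tJ} can be computed block-by-block.

A has Jordan form
J =
  [4, 1, 0]
  [0, 4, 1]
  [0, 0, 4]
(up to reordering of blocks).

Per-block formulas:
  For a 3×3 Jordan block J_3(4): exp(t · J_3(4)) = e^(4t)·(I + t·N + (t^2/2)·N^2), where N is the 3×3 nilpotent shift.

After assembling e^{tJ} and conjugating by P, we get:

e^{tA} =
  [-t*exp(4*t) + exp(4*t), t*exp(4*t), t^2*exp(4*t)/2 - t*exp(4*t)]
  [-t*exp(4*t), t*exp(4*t) + exp(4*t), t^2*exp(4*t)/2]
  [0, 0, exp(4*t)]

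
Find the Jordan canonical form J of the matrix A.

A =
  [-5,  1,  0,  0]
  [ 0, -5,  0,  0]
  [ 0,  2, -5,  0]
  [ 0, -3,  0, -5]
J_2(-5) ⊕ J_1(-5) ⊕ J_1(-5)

The characteristic polynomial is
  det(x·I − A) = x^4 + 20*x^3 + 150*x^2 + 500*x + 625 = (x + 5)^4

Eigenvalues and multiplicities (the geometric multiplicity of λ is n − rank(A − λI), which equals the number of Jordan blocks for λ):
  λ = -5: algebraic multiplicity = 4, geometric multiplicity = 3

Determining the block sizes for each eigenvalue:
  λ = -5: 3 blocks summing to 4 forces exactly one block of size 2 and the rest size 1 → block sizes [2, 1, 1]

Assembling the blocks gives a Jordan form
J =
  [-5,  1,  0,  0]
  [ 0, -5,  0,  0]
  [ 0,  0, -5,  0]
  [ 0,  0,  0, -5]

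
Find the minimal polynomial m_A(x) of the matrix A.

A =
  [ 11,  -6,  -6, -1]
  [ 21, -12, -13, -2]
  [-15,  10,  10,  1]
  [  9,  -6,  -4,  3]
x^4 - 12*x^3 + 52*x^2 - 96*x + 64

The characteristic polynomial is χ_A(x) = (x - 4)^2*(x - 2)^2, so the eigenvalues are known. The minimal polynomial is
  m_A(x) = Π_λ (x − λ)^{k_λ}
where k_λ is the size of the *largest* Jordan block for λ (equivalently, the smallest k with (A − λI)^k v = 0 for every generalised eigenvector v of λ).

  λ = 2: largest Jordan block has size 2, contributing (x − 2)^2
  λ = 4: largest Jordan block has size 2, contributing (x − 4)^2

So m_A(x) = (x - 4)^2*(x - 2)^2 = x^4 - 12*x^3 + 52*x^2 - 96*x + 64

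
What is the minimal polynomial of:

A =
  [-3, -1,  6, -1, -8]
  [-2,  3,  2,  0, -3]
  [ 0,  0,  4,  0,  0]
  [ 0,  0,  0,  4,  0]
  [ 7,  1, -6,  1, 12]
x^3 - 12*x^2 + 48*x - 64

The characteristic polynomial is χ_A(x) = (x - 4)^5, so the eigenvalues are known. The minimal polynomial is
  m_A(x) = Π_λ (x − λ)^{k_λ}
where k_λ is the size of the *largest* Jordan block for λ (equivalently, the smallest k with (A − λI)^k v = 0 for every generalised eigenvector v of λ).

  λ = 4: largest Jordan block has size 3, contributing (x − 4)^3

So m_A(x) = (x - 4)^3 = x^3 - 12*x^2 + 48*x - 64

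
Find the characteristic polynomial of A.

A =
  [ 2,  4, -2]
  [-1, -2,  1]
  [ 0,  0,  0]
x^3

Expanding det(x·I − A) (e.g. by cofactor expansion or by noting that A is similar to its Jordan form J, which has the same characteristic polynomial as A) gives
  χ_A(x) = x^3
which factors as x^3. The eigenvalues (with algebraic multiplicities) are λ = 0 with multiplicity 3.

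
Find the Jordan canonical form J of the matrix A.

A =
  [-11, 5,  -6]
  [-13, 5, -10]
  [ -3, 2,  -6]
J_3(-4)

The characteristic polynomial is
  det(x·I − A) = x^3 + 12*x^2 + 48*x + 64 = (x + 4)^3

Eigenvalues and multiplicities (the geometric multiplicity of λ is n − rank(A − λI), which equals the number of Jordan blocks for λ):
  λ = -4: algebraic multiplicity = 3, geometric multiplicity = 1

Determining the block sizes for each eigenvalue:
  λ = -4: one block (gm = 1), so the single block has size am = 3 → block sizes [3]

Assembling the blocks gives a Jordan form
J =
  [-4,  1,  0]
  [ 0, -4,  1]
  [ 0,  0, -4]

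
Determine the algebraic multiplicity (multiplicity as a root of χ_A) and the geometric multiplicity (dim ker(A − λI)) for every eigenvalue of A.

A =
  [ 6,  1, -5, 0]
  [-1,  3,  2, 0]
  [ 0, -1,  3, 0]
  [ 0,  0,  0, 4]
λ = 4: alg = 4, geom = 2

Step 1 — factor the characteristic polynomial to read off the algebraic multiplicities:
  χ_A(x) = (x - 4)^4

Step 2 — compute geometric multiplicities via the rank-nullity identity g(λ) = n − rank(A − λI):
  rank(A − (4)·I) = 2, so dim ker(A − (4)·I) = n − 2 = 2

Summary:
  λ = 4: algebraic multiplicity = 4, geometric multiplicity = 2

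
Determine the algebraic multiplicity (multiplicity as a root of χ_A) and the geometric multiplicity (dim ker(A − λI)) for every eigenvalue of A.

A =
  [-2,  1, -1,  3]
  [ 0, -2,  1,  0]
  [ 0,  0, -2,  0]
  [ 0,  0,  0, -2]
λ = -2: alg = 4, geom = 2

Step 1 — factor the characteristic polynomial to read off the algebraic multiplicities:
  χ_A(x) = (x + 2)^4

Step 2 — compute geometric multiplicities via the rank-nullity identity g(λ) = n − rank(A − λI):
  rank(A − (-2)·I) = 2, so dim ker(A − (-2)·I) = n − 2 = 2

Summary:
  λ = -2: algebraic multiplicity = 4, geometric multiplicity = 2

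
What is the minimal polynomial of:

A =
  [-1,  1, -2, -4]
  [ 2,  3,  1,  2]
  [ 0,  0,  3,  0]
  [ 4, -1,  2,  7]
x^3 - 9*x^2 + 27*x - 27

The characteristic polynomial is χ_A(x) = (x - 3)^4, so the eigenvalues are known. The minimal polynomial is
  m_A(x) = Π_λ (x − λ)^{k_λ}
where k_λ is the size of the *largest* Jordan block for λ (equivalently, the smallest k with (A − λI)^k v = 0 for every generalised eigenvector v of λ).

  λ = 3: largest Jordan block has size 3, contributing (x − 3)^3

So m_A(x) = (x - 3)^3 = x^3 - 9*x^2 + 27*x - 27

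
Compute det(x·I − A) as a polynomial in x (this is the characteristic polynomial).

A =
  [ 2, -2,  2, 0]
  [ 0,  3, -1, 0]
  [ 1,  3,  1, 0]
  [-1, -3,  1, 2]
x^4 - 8*x^3 + 24*x^2 - 32*x + 16

Expanding det(x·I − A) (e.g. by cofactor expansion or by noting that A is similar to its Jordan form J, which has the same characteristic polynomial as A) gives
  χ_A(x) = x^4 - 8*x^3 + 24*x^2 - 32*x + 16
which factors as (x - 2)^4. The eigenvalues (with algebraic multiplicities) are λ = 2 with multiplicity 4.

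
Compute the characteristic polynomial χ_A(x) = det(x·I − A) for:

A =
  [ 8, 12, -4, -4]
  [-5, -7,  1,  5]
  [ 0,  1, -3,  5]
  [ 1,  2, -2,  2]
x^4

Expanding det(x·I − A) (e.g. by cofactor expansion or by noting that A is similar to its Jordan form J, which has the same characteristic polynomial as A) gives
  χ_A(x) = x^4
which factors as x^4. The eigenvalues (with algebraic multiplicities) are λ = 0 with multiplicity 4.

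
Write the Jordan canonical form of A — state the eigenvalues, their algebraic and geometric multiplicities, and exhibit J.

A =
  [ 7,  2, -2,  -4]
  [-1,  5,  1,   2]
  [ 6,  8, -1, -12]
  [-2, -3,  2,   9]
J_3(5) ⊕ J_1(5)

The characteristic polynomial is
  det(x·I − A) = x^4 - 20*x^3 + 150*x^2 - 500*x + 625 = (x - 5)^4

Eigenvalues and multiplicities (the geometric multiplicity of λ is n − rank(A − λI), which equals the number of Jordan blocks for λ):
  λ = 5: algebraic multiplicity = 4, geometric multiplicity = 2

Determining the block sizes for each eigenvalue:
  λ = 5: with am = 4 and gm = 2, the partition is not yet determined (e.g. several partitions of 4 into 2 parts exist). Let N = A − (5)·I. Computing rank(N^1) = 2, rank(N^2) = 1, rank(N^3) = 0; the number of blocks of size ≥ j is rank(N^{j−1}) − rank(N^j), giving [2, 1, 1]. So we have 1 block(s) of size 3, 1 block(s) of size 1 → block sizes [3, 1]

Assembling the blocks gives a Jordan form
J =
  [5, 1, 0, 0]
  [0, 5, 1, 0]
  [0, 0, 5, 0]
  [0, 0, 0, 5]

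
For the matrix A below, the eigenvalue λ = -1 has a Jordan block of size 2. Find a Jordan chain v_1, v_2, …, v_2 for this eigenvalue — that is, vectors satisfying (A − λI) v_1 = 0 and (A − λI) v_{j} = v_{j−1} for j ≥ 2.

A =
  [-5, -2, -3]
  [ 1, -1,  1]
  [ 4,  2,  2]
A Jordan chain for λ = -1 of length 2:
v_1 = (-2, 1, 2)ᵀ
v_2 = (1, -1, 0)ᵀ

Let N = A − (-1)·I. We want v_2 with N^2 v_2 = 0 but N^1 v_2 ≠ 0; then v_{j-1} := N · v_j for j = 2, …, 2.

Pick v_2 = (1, -1, 0)ᵀ.
Then v_1 = N · v_2 = (-2, 1, 2)ᵀ.

Sanity check: (A − (-1)·I) v_1 = (0, 0, 0)ᵀ = 0. ✓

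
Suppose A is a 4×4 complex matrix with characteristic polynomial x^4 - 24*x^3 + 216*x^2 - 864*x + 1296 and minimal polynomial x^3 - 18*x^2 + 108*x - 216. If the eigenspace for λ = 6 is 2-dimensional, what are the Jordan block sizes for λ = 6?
Block sizes for λ = 6: [3, 1]

Step 1 — from the characteristic polynomial, algebraic multiplicity of λ = 6 is 4. From dim ker(A − (6)·I) = 2, there are exactly 2 Jordan blocks for λ = 6.
Step 2 — from the minimal polynomial, the factor (x − 6)^3 tells us the largest block for λ = 6 has size 3.
Step 3 — with total size 4, 2 blocks, and largest block 3, the block sizes (in nonincreasing order) are [3, 1].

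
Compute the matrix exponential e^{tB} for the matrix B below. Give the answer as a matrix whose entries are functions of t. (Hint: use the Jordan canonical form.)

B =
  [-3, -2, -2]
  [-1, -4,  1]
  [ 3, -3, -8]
e^{tB} =
  [2*t*exp(-5*t) + exp(-5*t), -2*t*exp(-5*t), -2*t*exp(-5*t)]
  [-t*exp(-5*t), t*exp(-5*t) + exp(-5*t), t*exp(-5*t)]
  [3*t*exp(-5*t), -3*t*exp(-5*t), -3*t*exp(-5*t) + exp(-5*t)]

Strategy: write B = P · J · P⁻¹ where J is a Jordan canonical form, so e^{tB} = P · e^{tJ} · P⁻¹, and e^{tJ} can be computed block-by-block.

B has Jordan form
J =
  [-5,  1,  0]
  [ 0, -5,  0]
  [ 0,  0, -5]
(up to reordering of blocks).

Per-block formulas:
  For a 2×2 Jordan block J_2(-5): exp(t · J_2(-5)) = e^(-5t)·(I + t·N), where N is the 2×2 nilpotent shift.
  For a 1×1 block at λ = -5: exp(t · [-5]) = [e^(-5t)].

After assembling e^{tJ} and conjugating by P, we get:

e^{tB} =
  [2*t*exp(-5*t) + exp(-5*t), -2*t*exp(-5*t), -2*t*exp(-5*t)]
  [-t*exp(-5*t), t*exp(-5*t) + exp(-5*t), t*exp(-5*t)]
  [3*t*exp(-5*t), -3*t*exp(-5*t), -3*t*exp(-5*t) + exp(-5*t)]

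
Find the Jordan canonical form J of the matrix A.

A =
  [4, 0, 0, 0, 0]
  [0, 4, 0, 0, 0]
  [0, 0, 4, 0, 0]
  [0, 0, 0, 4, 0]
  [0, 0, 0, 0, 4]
J_1(4) ⊕ J_1(4) ⊕ J_1(4) ⊕ J_1(4) ⊕ J_1(4)

The characteristic polynomial is
  det(x·I − A) = x^5 - 20*x^4 + 160*x^3 - 640*x^2 + 1280*x - 1024 = (x - 4)^5

Eigenvalues and multiplicities (the geometric multiplicity of λ is n − rank(A − λI), which equals the number of Jordan blocks for λ):
  λ = 4: algebraic multiplicity = 5, geometric multiplicity = 5

Determining the block sizes for each eigenvalue:
  λ = 4: gm = am = 5, so every block has size 1 → block sizes [1, 1, 1, 1, 1]

Assembling the blocks gives a Jordan form
J =
  [4, 0, 0, 0, 0]
  [0, 4, 0, 0, 0]
  [0, 0, 4, 0, 0]
  [0, 0, 0, 4, 0]
  [0, 0, 0, 0, 4]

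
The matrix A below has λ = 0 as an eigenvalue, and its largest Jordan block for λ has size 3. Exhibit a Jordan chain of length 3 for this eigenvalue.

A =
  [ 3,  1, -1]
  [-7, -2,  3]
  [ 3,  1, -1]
A Jordan chain for λ = 0 of length 3:
v_1 = (-1, 2, -1)ᵀ
v_2 = (3, -7, 3)ᵀ
v_3 = (1, 0, 0)ᵀ

Let N = A − (0)·I. We want v_3 with N^3 v_3 = 0 but N^2 v_3 ≠ 0; then v_{j-1} := N · v_j for j = 3, …, 2.

Pick v_3 = (1, 0, 0)ᵀ.
Then v_2 = N · v_3 = (3, -7, 3)ᵀ.
Then v_1 = N · v_2 = (-1, 2, -1)ᵀ.

Sanity check: (A − (0)·I) v_1 = (0, 0, 0)ᵀ = 0. ✓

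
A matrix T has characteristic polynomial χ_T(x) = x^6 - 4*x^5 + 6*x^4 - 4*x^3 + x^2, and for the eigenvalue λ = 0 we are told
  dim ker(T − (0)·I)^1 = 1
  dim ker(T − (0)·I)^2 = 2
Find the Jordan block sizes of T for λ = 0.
Block sizes for λ = 0: [2]

From the dimensions of kernels of powers, the number of Jordan blocks of size at least j is d_j − d_{j−1} where d_j = dim ker(N^j) (with d_0 = 0). Computing the differences gives [1, 1].
The number of blocks of size exactly k is (#blocks of size ≥ k) − (#blocks of size ≥ k + 1), so the partition is: 1 block(s) of size 2.
In nonincreasing order the block sizes are [2].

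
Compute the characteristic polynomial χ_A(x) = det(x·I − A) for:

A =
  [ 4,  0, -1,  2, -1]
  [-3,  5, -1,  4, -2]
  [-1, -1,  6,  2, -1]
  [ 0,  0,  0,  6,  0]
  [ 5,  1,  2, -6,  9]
x^5 - 30*x^4 + 360*x^3 - 2160*x^2 + 6480*x - 7776

Expanding det(x·I − A) (e.g. by cofactor expansion or by noting that A is similar to its Jordan form J, which has the same characteristic polynomial as A) gives
  χ_A(x) = x^5 - 30*x^4 + 360*x^3 - 2160*x^2 + 6480*x - 7776
which factors as (x - 6)^5. The eigenvalues (with algebraic multiplicities) are λ = 6 with multiplicity 5.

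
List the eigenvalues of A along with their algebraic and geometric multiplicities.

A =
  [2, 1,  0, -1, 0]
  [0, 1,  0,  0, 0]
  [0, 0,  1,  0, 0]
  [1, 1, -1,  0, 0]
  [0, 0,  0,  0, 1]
λ = 1: alg = 5, geom = 3

Step 1 — factor the characteristic polynomial to read off the algebraic multiplicities:
  χ_A(x) = (x - 1)^5

Step 2 — compute geometric multiplicities via the rank-nullity identity g(λ) = n − rank(A − λI):
  rank(A − (1)·I) = 2, so dim ker(A − (1)·I) = n − 2 = 3

Summary:
  λ = 1: algebraic multiplicity = 5, geometric multiplicity = 3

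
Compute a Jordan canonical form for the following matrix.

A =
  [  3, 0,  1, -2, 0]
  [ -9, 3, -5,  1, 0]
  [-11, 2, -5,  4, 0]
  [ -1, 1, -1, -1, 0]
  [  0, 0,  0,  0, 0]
J_2(0) ⊕ J_2(0) ⊕ J_1(0)

The characteristic polynomial is
  det(x·I − A) = x^5

Eigenvalues and multiplicities (the geometric multiplicity of λ is n − rank(A − λI), which equals the number of Jordan blocks for λ):
  λ = 0: algebraic multiplicity = 5, geometric multiplicity = 3

Determining the block sizes for each eigenvalue:
  λ = 0: with am = 5 and gm = 3, the partition is not yet determined (e.g. several partitions of 5 into 3 parts exist). Let N = A − (0)·I. Computing rank(N^1) = 2, rank(N^2) = 0; the number of blocks of size ≥ j is rank(N^{j−1}) − rank(N^j), giving [3, 2]. So we have 2 block(s) of size 2, 1 block(s) of size 1 → block sizes [2, 2, 1]

Assembling the blocks gives a Jordan form
J =
  [0, 1, 0, 0, 0]
  [0, 0, 0, 0, 0]
  [0, 0, 0, 1, 0]
  [0, 0, 0, 0, 0]
  [0, 0, 0, 0, 0]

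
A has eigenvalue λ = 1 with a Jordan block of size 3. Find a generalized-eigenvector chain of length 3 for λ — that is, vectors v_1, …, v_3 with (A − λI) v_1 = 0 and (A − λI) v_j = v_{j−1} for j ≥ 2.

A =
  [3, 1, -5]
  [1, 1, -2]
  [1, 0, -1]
A Jordan chain for λ = 1 of length 3:
v_1 = (2, 1, 1)ᵀ
v_2 = (1, 0, 0)ᵀ
v_3 = (0, 1, 0)ᵀ

Let N = A − (1)·I. We want v_3 with N^3 v_3 = 0 but N^2 v_3 ≠ 0; then v_{j-1} := N · v_j for j = 3, …, 2.

Pick v_3 = (0, 1, 0)ᵀ.
Then v_2 = N · v_3 = (1, 0, 0)ᵀ.
Then v_1 = N · v_2 = (2, 1, 1)ᵀ.

Sanity check: (A − (1)·I) v_1 = (0, 0, 0)ᵀ = 0. ✓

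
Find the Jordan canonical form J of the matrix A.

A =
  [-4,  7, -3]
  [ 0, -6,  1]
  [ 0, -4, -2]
J_3(-4)

The characteristic polynomial is
  det(x·I − A) = x^3 + 12*x^2 + 48*x + 64 = (x + 4)^3

Eigenvalues and multiplicities (the geometric multiplicity of λ is n − rank(A − λI), which equals the number of Jordan blocks for λ):
  λ = -4: algebraic multiplicity = 3, geometric multiplicity = 1

Determining the block sizes for each eigenvalue:
  λ = -4: one block (gm = 1), so the single block has size am = 3 → block sizes [3]

Assembling the blocks gives a Jordan form
J =
  [-4,  1,  0]
  [ 0, -4,  1]
  [ 0,  0, -4]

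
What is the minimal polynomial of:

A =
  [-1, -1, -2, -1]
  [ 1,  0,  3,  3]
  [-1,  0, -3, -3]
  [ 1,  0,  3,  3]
x^3 + x^2

The characteristic polynomial is χ_A(x) = x^3*(x + 1), so the eigenvalues are known. The minimal polynomial is
  m_A(x) = Π_λ (x − λ)^{k_λ}
where k_λ is the size of the *largest* Jordan block for λ (equivalently, the smallest k with (A − λI)^k v = 0 for every generalised eigenvector v of λ).

  λ = -1: largest Jordan block has size 1, contributing (x + 1)
  λ = 0: largest Jordan block has size 2, contributing (x − 0)^2

So m_A(x) = x^2*(x + 1) = x^3 + x^2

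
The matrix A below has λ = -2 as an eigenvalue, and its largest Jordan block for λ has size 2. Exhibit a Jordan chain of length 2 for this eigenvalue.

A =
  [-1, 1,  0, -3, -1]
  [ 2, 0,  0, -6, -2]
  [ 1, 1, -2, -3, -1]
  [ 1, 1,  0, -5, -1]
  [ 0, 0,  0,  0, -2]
A Jordan chain for λ = -2 of length 2:
v_1 = (1, 2, 1, 1, 0)ᵀ
v_2 = (1, 0, 0, 0, 0)ᵀ

Let N = A − (-2)·I. We want v_2 with N^2 v_2 = 0 but N^1 v_2 ≠ 0; then v_{j-1} := N · v_j for j = 2, …, 2.

Pick v_2 = (1, 0, 0, 0, 0)ᵀ.
Then v_1 = N · v_2 = (1, 2, 1, 1, 0)ᵀ.

Sanity check: (A − (-2)·I) v_1 = (0, 0, 0, 0, 0)ᵀ = 0. ✓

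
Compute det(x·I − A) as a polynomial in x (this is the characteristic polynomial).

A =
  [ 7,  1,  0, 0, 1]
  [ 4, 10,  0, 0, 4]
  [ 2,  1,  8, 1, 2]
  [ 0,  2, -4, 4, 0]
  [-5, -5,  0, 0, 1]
x^5 - 30*x^4 + 360*x^3 - 2160*x^2 + 6480*x - 7776

Expanding det(x·I − A) (e.g. by cofactor expansion or by noting that A is similar to its Jordan form J, which has the same characteristic polynomial as A) gives
  χ_A(x) = x^5 - 30*x^4 + 360*x^3 - 2160*x^2 + 6480*x - 7776
which factors as (x - 6)^5. The eigenvalues (with algebraic multiplicities) are λ = 6 with multiplicity 5.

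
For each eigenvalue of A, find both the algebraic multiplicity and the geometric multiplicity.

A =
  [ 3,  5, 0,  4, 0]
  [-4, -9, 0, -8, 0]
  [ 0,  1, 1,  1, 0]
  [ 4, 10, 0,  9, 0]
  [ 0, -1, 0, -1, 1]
λ = 1: alg = 5, geom = 3

Step 1 — factor the characteristic polynomial to read off the algebraic multiplicities:
  χ_A(x) = (x - 1)^5

Step 2 — compute geometric multiplicities via the rank-nullity identity g(λ) = n − rank(A − λI):
  rank(A − (1)·I) = 2, so dim ker(A − (1)·I) = n − 2 = 3

Summary:
  λ = 1: algebraic multiplicity = 5, geometric multiplicity = 3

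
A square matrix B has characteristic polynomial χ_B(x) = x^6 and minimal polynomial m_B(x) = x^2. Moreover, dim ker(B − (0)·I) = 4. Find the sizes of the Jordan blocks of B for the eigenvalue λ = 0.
Block sizes for λ = 0: [2, 2, 1, 1]

Step 1 — from the characteristic polynomial, algebraic multiplicity of λ = 0 is 6. From dim ker(B − (0)·I) = 4, there are exactly 4 Jordan blocks for λ = 0.
Step 2 — from the minimal polynomial, the factor (x − 0)^2 tells us the largest block for λ = 0 has size 2.
Step 3 — with total size 6, 4 blocks, and largest block 2, the block sizes (in nonincreasing order) are [2, 2, 1, 1].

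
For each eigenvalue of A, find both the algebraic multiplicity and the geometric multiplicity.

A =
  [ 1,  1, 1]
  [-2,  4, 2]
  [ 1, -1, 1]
λ = 2: alg = 3, geom = 2

Step 1 — factor the characteristic polynomial to read off the algebraic multiplicities:
  χ_A(x) = (x - 2)^3

Step 2 — compute geometric multiplicities via the rank-nullity identity g(λ) = n − rank(A − λI):
  rank(A − (2)·I) = 1, so dim ker(A − (2)·I) = n − 1 = 2

Summary:
  λ = 2: algebraic multiplicity = 3, geometric multiplicity = 2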